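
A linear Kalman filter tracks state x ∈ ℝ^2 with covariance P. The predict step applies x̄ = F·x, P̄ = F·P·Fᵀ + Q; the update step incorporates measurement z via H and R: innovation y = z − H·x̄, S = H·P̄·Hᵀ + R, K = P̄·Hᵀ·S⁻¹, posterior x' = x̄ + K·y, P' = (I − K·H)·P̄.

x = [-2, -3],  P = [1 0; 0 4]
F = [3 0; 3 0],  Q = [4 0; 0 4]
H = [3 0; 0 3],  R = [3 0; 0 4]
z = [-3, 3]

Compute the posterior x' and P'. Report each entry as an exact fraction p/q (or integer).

x' = [-2691/2653, 2073/2653]
P' = [844/2653 36/2653; 36/2653 1108/2653]

x̄ = F·x = [-6, -6]
P̄ = F·P·Fᵀ + Q = [13 9; 9 13]
y = z − H·x̄ = [15, 21]
S = H·P̄·Hᵀ + R = [120 81; 81 121]
K = P̄·Hᵀ·S⁻¹ = [844/2653 27/2653; 36/2653 831/2653]
x' = x̄ + K·y = [-2691/2653, 2073/2653]
P' = (I − K·H)·P̄ = [844/2653 36/2653; 36/2653 1108/2653]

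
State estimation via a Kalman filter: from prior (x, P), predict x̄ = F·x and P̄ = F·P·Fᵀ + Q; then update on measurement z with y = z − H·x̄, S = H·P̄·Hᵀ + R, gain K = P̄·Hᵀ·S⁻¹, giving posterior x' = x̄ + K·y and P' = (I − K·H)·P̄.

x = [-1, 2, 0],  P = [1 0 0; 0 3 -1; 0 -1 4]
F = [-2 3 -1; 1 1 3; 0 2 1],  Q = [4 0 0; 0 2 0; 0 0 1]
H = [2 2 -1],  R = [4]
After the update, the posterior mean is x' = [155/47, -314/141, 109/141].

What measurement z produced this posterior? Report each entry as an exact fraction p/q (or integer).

x̄ = F·x = [8, 1, 4]
P̄ = F·P·Fᵀ + Q = [45 -13 13; -13 36 11; 13 11 13]
S = H·P̄·Hᵀ + R = [141]
K = P̄·Hᵀ·S⁻¹ = [17/47; 35/141; 35/141]
x' − x̄ = [-221/47, -455/141, -455/141] = K·y
y = (KᵀK)⁻¹·Kᵀ·(x' − x̄) = [-13]
z = y + H·x̄ = [-13] + [14] = [1]

z = [1]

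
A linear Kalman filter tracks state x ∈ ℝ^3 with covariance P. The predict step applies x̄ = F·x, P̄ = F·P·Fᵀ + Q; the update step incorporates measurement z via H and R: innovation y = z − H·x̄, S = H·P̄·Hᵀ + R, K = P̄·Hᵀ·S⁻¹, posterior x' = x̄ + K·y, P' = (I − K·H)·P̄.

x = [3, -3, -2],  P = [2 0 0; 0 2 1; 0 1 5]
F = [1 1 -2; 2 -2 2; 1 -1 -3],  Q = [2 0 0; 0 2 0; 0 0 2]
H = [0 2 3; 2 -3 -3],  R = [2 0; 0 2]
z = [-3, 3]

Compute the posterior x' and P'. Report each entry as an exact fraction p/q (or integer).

x' = [16197/30793, 35144/30793, -53049/30793]
P' = [52987/30793 66932/30793 -37466/30793; 66932/30793 176156/30793 -123206/30793; -37466/30793 -123206/30793 92744/30793]

x̄ = F·x = [4, 8, 12]
P̄ = F·P·Fᵀ + Q = [22 -14 29; -14 30 -18; 29 -18 57]
y = z − H·x̄ = [-55, 55]
S = H·P̄·Hᵀ + R = [419 -305; -305 369]
K = P̄·Hᵀ·S⁻¹ = [10733/30793 8788/30793; -8653/30793 -12493/30793; 15910/30793 8227/30793]
x' = x̄ + K·y = [16197/30793, 35144/30793, -53049/30793]
P' = (I − K·H)·P̄ = [52987/30793 66932/30793 -37466/30793; 66932/30793 176156/30793 -123206/30793; -37466/30793 -123206/30793 92744/30793]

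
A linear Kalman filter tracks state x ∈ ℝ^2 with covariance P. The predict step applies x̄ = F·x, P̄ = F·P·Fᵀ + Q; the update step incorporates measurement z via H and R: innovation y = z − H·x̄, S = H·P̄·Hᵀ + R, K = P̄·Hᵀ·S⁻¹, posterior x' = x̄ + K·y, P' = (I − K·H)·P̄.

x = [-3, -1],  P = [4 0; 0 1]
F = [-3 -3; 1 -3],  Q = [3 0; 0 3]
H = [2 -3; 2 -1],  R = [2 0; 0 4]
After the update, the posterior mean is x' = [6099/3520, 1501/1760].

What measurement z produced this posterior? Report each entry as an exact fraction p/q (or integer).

x̄ = F·x = [12, 0]
P̄ = F·P·Fᵀ + Q = [48 -3; -3 16]
S = H·P̄·Hᵀ + R = [374 264; 264 224]
K = P̄·Hᵀ·S⁻¹ = [-327/1760 423/640; -393/880 137/320]
x' − x̄ = [-36141/3520, 1501/1760] = K·y
y = (KᵀK)⁻¹·Kᵀ·(x' − x̄) = [-23, -22]
z = y + H·x̄ = [-23, -22] + [24, 24] = [1, 2]

z = [1, 2]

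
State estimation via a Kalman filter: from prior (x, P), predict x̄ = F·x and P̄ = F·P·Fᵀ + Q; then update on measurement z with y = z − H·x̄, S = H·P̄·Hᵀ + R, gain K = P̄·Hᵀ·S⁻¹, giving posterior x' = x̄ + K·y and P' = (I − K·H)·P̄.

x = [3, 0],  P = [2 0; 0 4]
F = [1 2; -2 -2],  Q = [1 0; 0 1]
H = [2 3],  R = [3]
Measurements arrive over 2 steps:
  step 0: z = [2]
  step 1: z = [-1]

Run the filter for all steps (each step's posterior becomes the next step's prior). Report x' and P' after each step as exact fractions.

step 0: x' = [-29/16, 53/32], P' = [183/16 -255/32; -255/32 375/64]
step 1: x' = [1291/1519, -184/217], P' = [3576/1519 -312/217; -312/217 37/31]

step 0: x̄ = F·x = [3, -6]
step 0: P̄ = F·P·Fᵀ + Q = [19 -20; -20 25]
step 0: y = z − H·x̄ = [14]
step 0: S = H·P̄·Hᵀ + R = [64]
step 0: K = P̄·Hᵀ·S⁻¹ = [-11/32; 35/64]
step 0: x' = x̄ + K·y = [-29/16, 53/32]
step 0: P' = (I − K·H)·P̄ = [183/16 -255/32; -255/32 375/64]
step 1: x̄ = F·x = [3/2, 5/16]
step 1: P̄ = F·P·Fᵀ + Q = [4 3/2; 3/2 103/16]
step 1: y = z − H·x̄ = [-79/16]
step 1: S = H·P̄·Hᵀ + R = [1519/16]
step 1: K = P̄·Hᵀ·S⁻¹ = [200/1519; 51/217]
step 1: x' = x̄ + K·y = [1291/1519, -184/217]
step 1: P' = (I − K·H)·P̄ = [3576/1519 -312/217; -312/217 37/31]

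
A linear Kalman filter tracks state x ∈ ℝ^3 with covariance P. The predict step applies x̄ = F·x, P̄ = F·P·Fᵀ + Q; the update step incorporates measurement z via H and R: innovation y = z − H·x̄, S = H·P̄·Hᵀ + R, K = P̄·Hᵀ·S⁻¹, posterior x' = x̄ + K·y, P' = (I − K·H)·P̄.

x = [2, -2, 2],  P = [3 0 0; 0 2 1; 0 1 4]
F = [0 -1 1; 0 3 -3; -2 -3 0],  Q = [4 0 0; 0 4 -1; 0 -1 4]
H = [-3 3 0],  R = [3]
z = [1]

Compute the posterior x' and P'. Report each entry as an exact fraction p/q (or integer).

x' = [-16/31, -8/31, -29/31]
P' = [536/217 516/217 -129/217; 516/217 568/217 -142/217; -129/217 -142/217 6871/217]

x̄ = F·x = [4, -12, 2]
P̄ = F·P·Fᵀ + Q = [8 -12 3; -12 40 -10; 3 -10 34]
y = z − H·x̄ = [49]
S = H·P̄·Hᵀ + R = [651]
K = P̄·Hᵀ·S⁻¹ = [-20/217; 52/217; -13/217]
x' = x̄ + K·y = [-16/31, -8/31, -29/31]
P' = (I − K·H)·P̄ = [536/217 516/217 -129/217; 516/217 568/217 -142/217; -129/217 -142/217 6871/217]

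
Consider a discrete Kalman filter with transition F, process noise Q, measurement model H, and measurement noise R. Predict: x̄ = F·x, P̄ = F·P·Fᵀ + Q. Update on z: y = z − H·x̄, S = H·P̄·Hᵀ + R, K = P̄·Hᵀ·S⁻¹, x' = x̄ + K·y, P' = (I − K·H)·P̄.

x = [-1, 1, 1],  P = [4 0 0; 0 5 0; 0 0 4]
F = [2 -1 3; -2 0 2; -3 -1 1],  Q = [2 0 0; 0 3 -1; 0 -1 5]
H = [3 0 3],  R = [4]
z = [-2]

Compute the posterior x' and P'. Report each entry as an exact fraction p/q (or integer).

x̄ = F·x = [0, 4, 3]
P̄ = F·P·Fᵀ + Q = [59 8 -7; 8 35 31; -7 31 50]
y = z − H·x̄ = [-11]
S = H·P̄·Hᵀ + R = [859]
K = P̄·Hᵀ·S⁻¹ = [156/859; 117/859; 129/859]
x' = x̄ + K·y = [-1716/859, 2149/859, 1158/859]
P' = (I − K·H)·P̄ = [26345/859 -11380/859 -26137/859; -11380/859 16376/859 11536/859; -26137/859 11536/859 26309/859]

x' = [-1716/859, 2149/859, 1158/859]
P' = [26345/859 -11380/859 -26137/859; -11380/859 16376/859 11536/859; -26137/859 11536/859 26309/859]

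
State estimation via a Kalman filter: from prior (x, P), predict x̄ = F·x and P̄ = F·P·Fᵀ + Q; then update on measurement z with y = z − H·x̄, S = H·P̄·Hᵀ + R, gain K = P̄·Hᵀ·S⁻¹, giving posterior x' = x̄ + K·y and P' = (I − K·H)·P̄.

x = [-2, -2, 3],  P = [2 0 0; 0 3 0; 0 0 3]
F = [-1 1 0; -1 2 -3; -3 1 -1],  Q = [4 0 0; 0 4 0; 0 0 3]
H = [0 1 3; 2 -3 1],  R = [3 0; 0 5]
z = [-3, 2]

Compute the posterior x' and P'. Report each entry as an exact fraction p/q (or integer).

x̄ = F·x = [0, -11, 1]
P̄ = F·P·Fᵀ + Q = [9 8 9; 8 45 21; 9 21 27]
y = z − H·x̄ = [5, -32]
S = H·P̄·Hᵀ + R = [417 -152; -152 287]
K = P̄·Hᵀ·S⁻¹ = [10501/96575 6571/96575; 644/3863 -978/3863; 26538/96575 7998/96575]
x' = x̄ + K·y = [-157767/96575, -7977/3863, -26671/96575]
P' = (I − K·H)·P̄ = [481927/96575 11298/3863 -83649/96575; 11298/3863 8439/3863 -2169/3863; -83649/96575 -2169/3863 44613/96575]

x' = [-157767/96575, -7977/3863, -26671/96575]
P' = [481927/96575 11298/3863 -83649/96575; 11298/3863 8439/3863 -2169/3863; -83649/96575 -2169/3863 44613/96575]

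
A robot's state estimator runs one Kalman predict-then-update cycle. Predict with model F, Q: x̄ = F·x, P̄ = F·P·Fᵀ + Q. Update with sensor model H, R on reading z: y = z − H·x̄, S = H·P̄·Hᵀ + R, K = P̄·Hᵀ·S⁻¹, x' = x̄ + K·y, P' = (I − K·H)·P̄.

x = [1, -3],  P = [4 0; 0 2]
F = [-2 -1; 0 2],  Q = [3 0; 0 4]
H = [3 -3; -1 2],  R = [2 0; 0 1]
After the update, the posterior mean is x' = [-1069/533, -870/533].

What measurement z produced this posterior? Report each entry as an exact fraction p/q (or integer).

x̄ = F·x = [1, -6]
P̄ = F·P·Fᵀ + Q = [21 -4; -4 12]
S = H·P̄·Hᵀ + R = [371 -171; -171 86]
K = P̄·Hᵀ·S⁻¹ = [1491/2665 2066/2665; 132/533 436/533]
x' − x̄ = [-1602/533, 2328/533] = K·y
y = (KᵀK)⁻¹·Kᵀ·(x' − x̄) = [-22, 12]
z = y + H·x̄ = [-22, 12] + [21, -13] = [-1, -1]

z = [-1, -1]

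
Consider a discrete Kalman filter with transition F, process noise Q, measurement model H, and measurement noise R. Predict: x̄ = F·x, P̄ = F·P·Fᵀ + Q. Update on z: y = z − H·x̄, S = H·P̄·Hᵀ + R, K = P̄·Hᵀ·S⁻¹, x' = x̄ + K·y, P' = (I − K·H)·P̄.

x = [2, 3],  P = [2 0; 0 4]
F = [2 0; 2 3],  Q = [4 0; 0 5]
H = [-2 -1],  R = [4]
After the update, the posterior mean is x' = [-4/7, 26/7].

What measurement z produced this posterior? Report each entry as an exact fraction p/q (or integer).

x̄ = F·x = [4, 13]
P̄ = F·P·Fᵀ + Q = [12 8; 8 49]
S = H·P̄·Hᵀ + R = [133]
K = P̄·Hᵀ·S⁻¹ = [-32/133; -65/133]
x' − x̄ = [-32/7, -65/7] = K·y
y = (KᵀK)⁻¹·Kᵀ·(x' − x̄) = [19]
z = y + H·x̄ = [19] + [-21] = [-2]

z = [-2]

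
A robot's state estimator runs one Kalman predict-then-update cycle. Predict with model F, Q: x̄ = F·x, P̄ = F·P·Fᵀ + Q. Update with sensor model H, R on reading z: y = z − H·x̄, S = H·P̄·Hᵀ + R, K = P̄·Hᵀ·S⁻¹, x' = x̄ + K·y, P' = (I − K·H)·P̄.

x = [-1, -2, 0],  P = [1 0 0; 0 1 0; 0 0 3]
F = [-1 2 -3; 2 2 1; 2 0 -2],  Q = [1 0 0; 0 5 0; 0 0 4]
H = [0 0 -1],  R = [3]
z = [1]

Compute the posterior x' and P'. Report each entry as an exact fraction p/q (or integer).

x' = [-53/23, -140/23, -26/23]
P' = [503/23 -129/23 48/23; -129/23 364/23 -6/23; 48/23 -6/23 60/23]

x̄ = F·x = [-3, -6, -2]
P̄ = F·P·Fᵀ + Q = [33 -7 16; -7 16 -2; 16 -2 20]
y = z − H·x̄ = [-1]
S = H·P̄·Hᵀ + R = [23]
K = P̄·Hᵀ·S⁻¹ = [-16/23; 2/23; -20/23]
x' = x̄ + K·y = [-53/23, -140/23, -26/23]
P' = (I − K·H)·P̄ = [503/23 -129/23 48/23; -129/23 364/23 -6/23; 48/23 -6/23 60/23]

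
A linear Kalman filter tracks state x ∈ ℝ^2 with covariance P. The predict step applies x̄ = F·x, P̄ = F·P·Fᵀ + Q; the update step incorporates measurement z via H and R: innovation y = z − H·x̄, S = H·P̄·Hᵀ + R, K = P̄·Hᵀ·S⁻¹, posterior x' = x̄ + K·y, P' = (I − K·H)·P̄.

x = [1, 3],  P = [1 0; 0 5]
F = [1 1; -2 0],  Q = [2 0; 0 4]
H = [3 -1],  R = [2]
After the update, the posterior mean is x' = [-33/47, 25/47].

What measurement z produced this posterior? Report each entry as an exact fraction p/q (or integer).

z = [-3]

x̄ = F·x = [4, -2]
P̄ = F·P·Fᵀ + Q = [8 -2; -2 8]
S = H·P̄·Hᵀ + R = [94]
K = P̄·Hᵀ·S⁻¹ = [13/47; -7/47]
x' − x̄ = [-221/47, 119/47] = K·y
y = (KᵀK)⁻¹·Kᵀ·(x' − x̄) = [-17]
z = y + H·x̄ = [-17] + [14] = [-3]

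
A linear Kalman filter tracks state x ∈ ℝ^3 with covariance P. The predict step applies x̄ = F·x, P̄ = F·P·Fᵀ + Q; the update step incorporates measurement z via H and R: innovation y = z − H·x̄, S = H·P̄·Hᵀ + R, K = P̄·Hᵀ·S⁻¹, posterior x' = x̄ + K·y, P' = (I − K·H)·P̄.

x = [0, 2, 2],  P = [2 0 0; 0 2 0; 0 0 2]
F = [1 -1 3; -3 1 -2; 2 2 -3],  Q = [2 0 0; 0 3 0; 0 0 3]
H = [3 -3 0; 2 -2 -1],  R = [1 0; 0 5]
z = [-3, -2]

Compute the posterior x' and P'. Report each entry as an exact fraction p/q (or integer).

x' = [679/1002, 26807/16032, -7/167]
P' = [986/501 1973/1002 -177/167; 1973/1002 33337/16032 -208/167; -177/167 -208/167 1549/334]

x̄ = F·x = [4, -2, -2]
P̄ = F·P·Fᵀ + Q = [24 -20 -18; -20 31 4; -18 4 37]
y = z − H·x̄ = [-21, -16]
S = H·P̄·Hᵀ + R = [856 636; 636 510]
K = P̄·Hᵀ·S⁻¹ = [-1/334 106/501; -1769/5344 1643/8016; 93/167 -285/334]
x' = x̄ + K·y = [679/1002, 26807/16032, -7/167]
P' = (I − K·H)·P̄ = [986/501 1973/1002 -177/167; 1973/1002 33337/16032 -208/167; -177/167 -208/167 1549/334]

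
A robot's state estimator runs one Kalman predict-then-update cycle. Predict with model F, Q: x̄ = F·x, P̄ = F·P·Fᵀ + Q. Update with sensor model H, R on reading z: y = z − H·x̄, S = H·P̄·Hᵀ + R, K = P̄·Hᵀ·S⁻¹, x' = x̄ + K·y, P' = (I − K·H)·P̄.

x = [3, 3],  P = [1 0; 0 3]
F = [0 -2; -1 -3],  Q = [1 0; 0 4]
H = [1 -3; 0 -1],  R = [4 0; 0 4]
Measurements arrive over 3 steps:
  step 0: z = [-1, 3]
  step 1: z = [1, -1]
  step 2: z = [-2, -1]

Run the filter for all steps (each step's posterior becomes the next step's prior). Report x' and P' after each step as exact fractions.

step 0: x̄ = F·x = [-6, -12]
step 0: P̄ = F·P·Fᵀ + Q = [13 18; 18 32]
step 0: y = z − H·x̄ = [-31, -9]
step 0: S = H·P̄·Hᵀ + R = [197 78; 78 36]
step 0: K = P̄·Hᵀ·S⁻¹ = [-1/14 -29/84; -13/42 -55/252]
step 0: x' = x̄ + K·y = [-19/28, -37/84]
step 0: P' = (I − K·H)·P̄ = [27/7 29/21; 29/21 55/63]
step 1: x̄ = F·x = [37/42, 2]
step 1: P̄ = F·P·Fᵀ + Q = [283/63 8; 8 24]
step 1: y = z − H·x̄ = [257/42, 1]
step 1: S = H·P̄·Hᵀ + R = [11119/63 64; 64 28]
step 1: K = P̄·Hᵀ·S⁻¹ = [-7/173 -234/1211; -576/1903 -2202/13321]
step 1: x' = x̄ + K·y = [533/1211, -232/13321]
step 1: P' = (I − K·H)·P̄ = [2612/1211 936/1211; 936/1211 8808/13321]
step 2: x̄ = F·x = [464/13321, -5167/13321]
step 2: P̄ = F·P·Fᵀ + Q = [48553/13321 73440/13321; 73440/13321 223064/13321]
step 2: y = z − H·x̄ = [-42607/13321, -18488/13321]
step 2: S = H·P̄·Hᵀ + R = [1668773/13321 595752/13321; 595752/13321 276348/13321]
step 2: K = P̄·Hᵀ·S⁻¹ = [-23243/664625 -126518/664625; -198584/664625 -325102/1993875]
step 2: x' = x̄ + K·y = [54617/132925, 316663/398775]
step 2: P' = (I − K·H)·P̄ = [1425244/664625 506072/664625; 506072/664625 1300408/1993875]

step 0: x' = [-19/28, -37/84], P' = [27/7 29/21; 29/21 55/63]
step 1: x' = [533/1211, -232/13321], P' = [2612/1211 936/1211; 936/1211 8808/13321]
step 2: x' = [54617/132925, 316663/398775], P' = [1425244/664625 506072/664625; 506072/664625 1300408/1993875]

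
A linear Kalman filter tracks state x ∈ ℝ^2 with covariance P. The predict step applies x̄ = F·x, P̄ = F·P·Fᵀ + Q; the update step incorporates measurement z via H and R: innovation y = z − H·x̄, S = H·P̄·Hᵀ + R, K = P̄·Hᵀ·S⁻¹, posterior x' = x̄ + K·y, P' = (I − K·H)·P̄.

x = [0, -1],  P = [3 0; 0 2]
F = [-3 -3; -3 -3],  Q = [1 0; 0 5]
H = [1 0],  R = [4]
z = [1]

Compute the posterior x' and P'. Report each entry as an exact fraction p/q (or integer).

x' = [29/25, 6/5]
P' = [92/25 18/5; 18/5 19/2]

x̄ = F·x = [3, 3]
P̄ = F·P·Fᵀ + Q = [46 45; 45 50]
y = z − H·x̄ = [-2]
S = H·P̄·Hᵀ + R = [50]
K = P̄·Hᵀ·S⁻¹ = [23/25; 9/10]
x' = x̄ + K·y = [29/25, 6/5]
P' = (I − K·H)·P̄ = [92/25 18/5; 18/5 19/2]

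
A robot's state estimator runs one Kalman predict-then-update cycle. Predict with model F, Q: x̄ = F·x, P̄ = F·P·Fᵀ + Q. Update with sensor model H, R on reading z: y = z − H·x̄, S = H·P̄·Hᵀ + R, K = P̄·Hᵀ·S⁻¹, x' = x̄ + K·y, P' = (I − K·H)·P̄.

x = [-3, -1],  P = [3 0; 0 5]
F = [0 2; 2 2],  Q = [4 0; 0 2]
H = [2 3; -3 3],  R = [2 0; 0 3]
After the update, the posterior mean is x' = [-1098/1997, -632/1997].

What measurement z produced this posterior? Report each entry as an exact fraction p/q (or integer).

x̄ = F·x = [-2, -8]
P̄ = F·P·Fᵀ + Q = [24 20; 20 34]
S = H·P̄·Hᵀ + R = [644 102; 102 165]
K = P̄·Hᵀ·S⁻¹ = [1587/7988 -781/3994; 3191/15976 1047/7988]
x' − x̄ = [2896/1997, 15344/1997] = K·y
y = (KᵀK)⁻¹·Kᵀ·(x' − x̄) = [26, 19]
z = y + H·x̄ = [26, 19] + [-28, -18] = [-2, 1]

z = [-2, 1]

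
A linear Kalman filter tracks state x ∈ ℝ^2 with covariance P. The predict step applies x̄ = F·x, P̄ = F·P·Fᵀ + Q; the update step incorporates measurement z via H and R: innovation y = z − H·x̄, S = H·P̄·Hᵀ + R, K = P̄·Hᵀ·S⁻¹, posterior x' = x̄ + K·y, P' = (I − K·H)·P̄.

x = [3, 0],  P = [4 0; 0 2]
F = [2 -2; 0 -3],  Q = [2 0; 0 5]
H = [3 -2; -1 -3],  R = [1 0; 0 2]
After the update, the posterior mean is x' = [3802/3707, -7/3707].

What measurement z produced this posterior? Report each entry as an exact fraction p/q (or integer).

x̄ = F·x = [6, 0]
P̄ = F·P·Fᵀ + Q = [26 12; 12 23]
S = H·P̄·Hᵀ + R = [183 -24; -24 307]
K = P̄·Hᵀ·S⁻¹ = [1006/3707 -670/3707; -5014/55605 -5021/18535]
x' − x̄ = [-18440/3707, -7/3707] = K·y
y = (KᵀK)⁻¹·Kᵀ·(x' − x̄) = [-15, 5]
z = y + H·x̄ = [-15, 5] + [18, -6] = [3, -1]

z = [3, -1]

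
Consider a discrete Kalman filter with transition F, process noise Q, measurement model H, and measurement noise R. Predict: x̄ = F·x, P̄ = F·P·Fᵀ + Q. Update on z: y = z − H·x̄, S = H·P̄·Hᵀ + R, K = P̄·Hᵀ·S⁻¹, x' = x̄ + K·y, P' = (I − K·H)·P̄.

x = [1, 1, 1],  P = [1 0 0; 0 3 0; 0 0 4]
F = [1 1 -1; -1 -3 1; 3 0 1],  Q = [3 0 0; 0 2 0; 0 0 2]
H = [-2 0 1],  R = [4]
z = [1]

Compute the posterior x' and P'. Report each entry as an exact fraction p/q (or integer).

x̄ = F·x = [1, -3, 4]
P̄ = F·P·Fᵀ + Q = [11 -14 -1; -14 34 1; -1 1 15]
y = z − H·x̄ = [-1]
S = H·P̄·Hᵀ + R = [67]
K = P̄·Hᵀ·S⁻¹ = [-23/67; 29/67; 17/67]
x' = x̄ + K·y = [90/67, -230/67, 251/67]
P' = (I − K·H)·P̄ = [208/67 -271/67 324/67; -271/67 1437/67 -426/67; 324/67 -426/67 716/67]

x' = [90/67, -230/67, 251/67]
P' = [208/67 -271/67 324/67; -271/67 1437/67 -426/67; 324/67 -426/67 716/67]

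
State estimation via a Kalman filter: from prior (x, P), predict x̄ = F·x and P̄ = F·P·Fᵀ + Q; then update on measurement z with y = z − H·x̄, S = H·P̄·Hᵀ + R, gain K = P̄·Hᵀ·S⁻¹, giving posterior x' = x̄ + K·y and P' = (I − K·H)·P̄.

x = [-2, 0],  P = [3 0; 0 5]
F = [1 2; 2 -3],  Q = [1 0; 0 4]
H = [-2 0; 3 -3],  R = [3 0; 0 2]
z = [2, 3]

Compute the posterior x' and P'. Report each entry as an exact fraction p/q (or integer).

x̄ = F·x = [-2, -4]
P̄ = F·P·Fᵀ + Q = [24 -24; -24 61]
y = z − H·x̄ = [-2, -3]
S = H·P̄·Hᵀ + R = [99 -288; -288 1199]
K = P̄·Hᵀ·S⁻¹ = [-5360/11919 48/3973; -5296/11919 -1269/3973]
x' = x̄ + K·y = [-13550/11919, -25663/11919]
P' = (I − K·H)·P̄ = [2680/3973 2648/3973; 2648/3973 3494/3973]

x' = [-13550/11919, -25663/11919]
P' = [2680/3973 2648/3973; 2648/3973 3494/3973]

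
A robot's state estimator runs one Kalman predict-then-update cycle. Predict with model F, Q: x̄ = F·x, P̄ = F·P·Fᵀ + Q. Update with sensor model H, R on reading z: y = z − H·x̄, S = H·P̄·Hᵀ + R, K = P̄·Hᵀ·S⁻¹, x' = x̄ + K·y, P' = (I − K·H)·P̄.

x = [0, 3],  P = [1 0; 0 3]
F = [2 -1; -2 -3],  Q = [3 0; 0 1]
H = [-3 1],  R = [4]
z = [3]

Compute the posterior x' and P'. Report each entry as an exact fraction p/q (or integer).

x' = [-121/32, -271/32]
P' = [335/96 905/96; 905/96 2783/96]

x̄ = F·x = [-3, -9]
P̄ = F·P·Fᵀ + Q = [10 5; 5 32]
y = z − H·x̄ = [3]
S = H·P̄·Hᵀ + R = [96]
K = P̄·Hᵀ·S⁻¹ = [-25/96; 17/96]
x' = x̄ + K·y = [-121/32, -271/32]
P' = (I − K·H)·P̄ = [335/96 905/96; 905/96 2783/96]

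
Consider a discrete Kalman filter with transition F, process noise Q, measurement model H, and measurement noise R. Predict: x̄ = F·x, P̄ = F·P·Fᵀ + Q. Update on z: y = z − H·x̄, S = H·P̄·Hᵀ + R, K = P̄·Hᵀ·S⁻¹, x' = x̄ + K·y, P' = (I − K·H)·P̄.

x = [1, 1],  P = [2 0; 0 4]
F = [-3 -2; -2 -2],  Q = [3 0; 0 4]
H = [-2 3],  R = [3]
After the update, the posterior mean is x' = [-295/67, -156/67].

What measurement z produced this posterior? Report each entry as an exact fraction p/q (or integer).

z = [2]

x̄ = F·x = [-5, -4]
P̄ = F·P·Fᵀ + Q = [37 28; 28 28]
S = H·P̄·Hᵀ + R = [67]
K = P̄·Hᵀ·S⁻¹ = [10/67; 28/67]
x' − x̄ = [40/67, 112/67] = K·y
y = (KᵀK)⁻¹·Kᵀ·(x' − x̄) = [4]
z = y + H·x̄ = [4] + [-2] = [2]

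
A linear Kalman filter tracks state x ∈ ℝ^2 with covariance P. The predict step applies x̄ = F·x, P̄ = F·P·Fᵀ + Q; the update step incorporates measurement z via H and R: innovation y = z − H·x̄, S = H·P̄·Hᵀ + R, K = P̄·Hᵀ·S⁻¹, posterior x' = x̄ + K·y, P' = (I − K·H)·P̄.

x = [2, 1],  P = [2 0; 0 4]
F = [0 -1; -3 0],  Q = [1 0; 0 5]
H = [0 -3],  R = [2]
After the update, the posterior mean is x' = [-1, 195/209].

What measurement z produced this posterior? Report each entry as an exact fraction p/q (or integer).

z = [-3]

x̄ = F·x = [-1, -6]
P̄ = F·P·Fᵀ + Q = [5 0; 0 23]
S = H·P̄·Hᵀ + R = [209]
K = P̄·Hᵀ·S⁻¹ = [0; -69/209]
x' − x̄ = [0, 1449/209] = K·y
y = (KᵀK)⁻¹·Kᵀ·(x' − x̄) = [-21]
z = y + H·x̄ = [-21] + [18] = [-3]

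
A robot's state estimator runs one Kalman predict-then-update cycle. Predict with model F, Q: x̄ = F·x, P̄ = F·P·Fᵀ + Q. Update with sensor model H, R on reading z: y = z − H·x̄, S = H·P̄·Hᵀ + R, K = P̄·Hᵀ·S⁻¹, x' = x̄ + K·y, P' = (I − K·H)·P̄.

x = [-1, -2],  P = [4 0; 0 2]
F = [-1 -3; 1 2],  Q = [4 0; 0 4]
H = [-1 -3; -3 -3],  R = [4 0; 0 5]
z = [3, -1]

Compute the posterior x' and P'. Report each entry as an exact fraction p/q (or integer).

x̄ = F·x = [7, -5]
P̄ = F·P·Fᵀ + Q = [26 -16; -16 16]
y = z − H·x̄ = [-5, 5]
S = H·P̄·Hᵀ + R = [78 30; 30 95]
K = P̄·Hᵀ·S⁻¹ = [299/651 -100/217; -304/651 32/217]
x' = x̄ + K·y = [1562/651, -1255/651]
P' = (I − K·H)·P̄ = [1348/651 -848/651; -848/651 688/651]

x' = [1562/651, -1255/651]
P' = [1348/651 -848/651; -848/651 688/651]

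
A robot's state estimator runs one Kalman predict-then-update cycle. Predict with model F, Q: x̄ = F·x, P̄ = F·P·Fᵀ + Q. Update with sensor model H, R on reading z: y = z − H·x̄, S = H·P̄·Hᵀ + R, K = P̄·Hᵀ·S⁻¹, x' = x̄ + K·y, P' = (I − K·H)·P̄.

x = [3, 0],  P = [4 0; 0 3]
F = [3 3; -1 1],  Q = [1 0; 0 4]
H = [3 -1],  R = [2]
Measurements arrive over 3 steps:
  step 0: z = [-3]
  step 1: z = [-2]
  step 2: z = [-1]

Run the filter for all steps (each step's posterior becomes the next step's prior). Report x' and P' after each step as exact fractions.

step 0: x' = [-972/607, -1161/607], P' = [823/607 2079/607; 2079/607 6277/607]
step 1: x' = [-220911/825773, 1024401/825773], P' = [664556/825773 1414818/825773; 1414818/825773 4157022/825773]
step 2: x' = [2674227/51932953, 58717112/51932953], P' = [453282392/571262483 962681778/571262483; 962681778/571262483 2835771014/571262483]

step 0: x̄ = F·x = [9, -3]
step 0: P̄ = F·P·Fᵀ + Q = [64 -3; -3 11]
step 0: y = z − H·x̄ = [-33]
step 0: S = H·P̄·Hᵀ + R = [607]
step 0: K = P̄·Hᵀ·S⁻¹ = [195/607; -20/607]
step 0: x' = x̄ + K·y = [-972/607, -1161/607]
step 0: P' = (I − K·H)·P̄ = [823/607 2079/607; 2079/607 6277/607]
step 1: x̄ = F·x = [-6399/607, -189/607]
step 1: P̄ = F·P·Fᵀ + Q = [101929/607 16362/607; 16362/607 5370/607]
step 1: y = z − H·x̄ = [17794/607]
step 1: S = H·P̄·Hᵀ + R = [825773/607]
step 1: K = P̄·Hᵀ·S⁻¹ = [289425/825773; 43716/825773]
step 1: x' = x̄ + K·y = [-220911/825773, 1024401/825773]
step 1: P' = (I − K·H)·P̄ = [664556/825773 1414818/825773; 1414818/825773 4157022/825773]
step 2: x̄ = F·x = [2410470/825773, 1245312/825773]
step 2: P̄ = F·P·Fᵀ + Q = [69686699/825773 10477398/825773; 10477398/825773 5295034/825773]
step 2: y = z − H·x̄ = [-6811871/825773]
step 2: S = H·P̄·Hᵀ + R = [571262483/825773]
step 2: K = P̄·Hᵀ·S⁻¹ = [198582699/571262483; 26137160/571262483]
step 2: x' = x̄ + K·y = [2674227/51932953, 58717112/51932953]
step 2: P' = (I − K·H)·P̄ = [453282392/571262483 962681778/571262483; 962681778/571262483 2835771014/571262483]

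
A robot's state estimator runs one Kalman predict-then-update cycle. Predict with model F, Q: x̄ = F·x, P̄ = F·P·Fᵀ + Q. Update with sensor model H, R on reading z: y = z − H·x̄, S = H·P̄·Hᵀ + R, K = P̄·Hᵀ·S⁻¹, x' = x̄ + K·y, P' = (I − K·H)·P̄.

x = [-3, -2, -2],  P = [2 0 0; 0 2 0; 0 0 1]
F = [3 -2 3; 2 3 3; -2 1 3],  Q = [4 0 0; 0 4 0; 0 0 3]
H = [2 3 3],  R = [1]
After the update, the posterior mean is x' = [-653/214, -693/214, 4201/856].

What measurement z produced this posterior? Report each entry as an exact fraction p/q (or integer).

x̄ = F·x = [-11, -18, -2]
P̄ = F·P·Fᵀ + Q = [39 9 -7; 9 39 7; -7 7 22]
S = H·P̄·Hᵀ + R = [856]
K = P̄·Hᵀ·S⁻¹ = [21/214; 39/214; 73/856]
x' − x̄ = [1701/214, 3159/214, 5913/856] = K·y
y = (KᵀK)⁻¹·Kᵀ·(x' − x̄) = [81]
z = y + H·x̄ = [81] + [-82] = [-1]

z = [-1]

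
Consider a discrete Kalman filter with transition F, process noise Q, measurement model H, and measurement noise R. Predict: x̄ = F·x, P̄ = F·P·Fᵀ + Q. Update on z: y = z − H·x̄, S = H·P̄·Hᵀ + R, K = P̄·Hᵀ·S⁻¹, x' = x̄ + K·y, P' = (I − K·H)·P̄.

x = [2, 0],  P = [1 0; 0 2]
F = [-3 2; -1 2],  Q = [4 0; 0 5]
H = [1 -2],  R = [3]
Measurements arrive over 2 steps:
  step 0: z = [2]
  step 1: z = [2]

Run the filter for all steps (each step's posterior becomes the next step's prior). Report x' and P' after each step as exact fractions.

step 0: x' = [-55/9, -35/9], P' = [755/36 379/36; 379/36 215/36]
step 1: x' = [6870/4103, -1310/4103], P' = [109573/4103 50189/4103; 50189/4103 25792/4103]

step 0: x̄ = F·x = [-6, -2]
step 0: P̄ = F·P·Fᵀ + Q = [21 11; 11 14]
step 0: y = z − H·x̄ = [4]
step 0: S = H·P̄·Hᵀ + R = [36]
step 0: K = P̄·Hᵀ·S⁻¹ = [-1/36; -17/36]
step 0: x' = x̄ + K·y = [-55/9, -35/9]
step 0: P' = (I − K·H)·P̄ = [755/36 379/36; 379/36 215/36]
step 1: x̄ = F·x = [95/9, -5/3]
step 1: P̄ = F·P·Fᵀ + Q = [3251/36 31/12; 31/12 31/4]
step 1: y = z − H·x̄ = [-107/9]
step 1: S = H·P̄·Hᵀ + R = [4103/36]
step 1: K = P̄·Hᵀ·S⁻¹ = [3065/4103; -465/4103]
step 1: x' = x̄ + K·y = [6870/4103, -1310/4103]
step 1: P' = (I − K·H)·P̄ = [109573/4103 50189/4103; 50189/4103 25792/4103]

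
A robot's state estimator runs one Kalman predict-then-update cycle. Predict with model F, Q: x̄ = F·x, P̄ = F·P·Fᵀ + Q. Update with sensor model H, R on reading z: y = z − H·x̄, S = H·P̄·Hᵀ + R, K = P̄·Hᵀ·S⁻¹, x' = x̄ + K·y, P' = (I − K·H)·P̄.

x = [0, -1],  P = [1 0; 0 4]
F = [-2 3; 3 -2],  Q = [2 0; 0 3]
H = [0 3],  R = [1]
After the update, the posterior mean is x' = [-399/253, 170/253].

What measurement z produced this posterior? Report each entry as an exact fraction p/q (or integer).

z = [2]

x̄ = F·x = [-3, 2]
P̄ = F·P·Fᵀ + Q = [42 -30; -30 28]
S = H·P̄·Hᵀ + R = [253]
K = P̄·Hᵀ·S⁻¹ = [-90/253; 84/253]
x' − x̄ = [360/253, -336/253] = K·y
y = (KᵀK)⁻¹·Kᵀ·(x' − x̄) = [-4]
z = y + H·x̄ = [-4] + [6] = [2]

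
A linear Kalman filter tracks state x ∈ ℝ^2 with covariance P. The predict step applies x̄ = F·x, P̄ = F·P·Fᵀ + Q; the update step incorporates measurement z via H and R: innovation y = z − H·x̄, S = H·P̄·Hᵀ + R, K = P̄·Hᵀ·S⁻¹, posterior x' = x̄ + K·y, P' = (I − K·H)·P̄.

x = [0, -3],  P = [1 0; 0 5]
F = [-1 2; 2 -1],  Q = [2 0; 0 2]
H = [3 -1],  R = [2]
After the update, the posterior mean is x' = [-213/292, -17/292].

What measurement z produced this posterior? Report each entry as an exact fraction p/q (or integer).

x̄ = F·x = [-6, 3]
P̄ = F·P·Fᵀ + Q = [23 -12; -12 11]
S = H·P̄·Hᵀ + R = [292]
K = P̄·Hᵀ·S⁻¹ = [81/292; -47/292]
x' − x̄ = [1539/292, -893/292] = K·y
y = (KᵀK)⁻¹·Kᵀ·(x' − x̄) = [19]
z = y + H·x̄ = [19] + [-21] = [-2]

z = [-2]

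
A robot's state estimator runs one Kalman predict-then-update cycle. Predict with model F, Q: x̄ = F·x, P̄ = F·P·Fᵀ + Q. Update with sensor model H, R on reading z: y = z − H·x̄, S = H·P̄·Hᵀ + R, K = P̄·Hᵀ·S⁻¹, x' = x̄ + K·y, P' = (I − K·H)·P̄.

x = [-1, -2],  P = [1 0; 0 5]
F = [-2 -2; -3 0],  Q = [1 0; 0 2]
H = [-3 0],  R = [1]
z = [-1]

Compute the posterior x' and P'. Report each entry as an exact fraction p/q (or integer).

x̄ = F·x = [6, 3]
P̄ = F·P·Fᵀ + Q = [25 6; 6 11]
y = z − H·x̄ = [17]
S = H·P̄·Hᵀ + R = [226]
K = P̄·Hᵀ·S⁻¹ = [-75/226; -9/113]
x' = x̄ + K·y = [81/226, 186/113]
P' = (I − K·H)·P̄ = [25/226 3/113; 3/113 1081/113]

x' = [81/226, 186/113]
P' = [25/226 3/113; 3/113 1081/113]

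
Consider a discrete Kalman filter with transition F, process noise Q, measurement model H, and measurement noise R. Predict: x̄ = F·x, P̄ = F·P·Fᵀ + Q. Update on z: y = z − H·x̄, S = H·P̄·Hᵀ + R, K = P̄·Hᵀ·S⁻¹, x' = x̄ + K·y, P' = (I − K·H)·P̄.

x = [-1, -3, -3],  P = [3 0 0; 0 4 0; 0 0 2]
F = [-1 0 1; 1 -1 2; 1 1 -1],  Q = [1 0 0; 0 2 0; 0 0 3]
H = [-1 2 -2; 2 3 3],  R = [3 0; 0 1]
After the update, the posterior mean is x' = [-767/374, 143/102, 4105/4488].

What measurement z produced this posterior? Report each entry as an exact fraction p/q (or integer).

z = [3, 3]

x̄ = F·x = [-2, -4, -1]
P̄ = F·P·Fᵀ + Q = [6 1 -5; 1 17 -5; -5 -5 12]
S = H·P̄·Hᵀ + R = [141 54; 54 148]
K = P̄·Hᵀ·S⁻¹ = [37/748 -27/1496; 49/204 23/136; -2443/8976 1039/5984]
x' − x̄ = [-19/374, 551/102, 8593/4488] = K·y
y = (KᵀK)⁻¹·Kᵀ·(x' − x̄) = [7, 22]
z = y + H·x̄ = [7, 22] + [-4, -19] = [3, 3]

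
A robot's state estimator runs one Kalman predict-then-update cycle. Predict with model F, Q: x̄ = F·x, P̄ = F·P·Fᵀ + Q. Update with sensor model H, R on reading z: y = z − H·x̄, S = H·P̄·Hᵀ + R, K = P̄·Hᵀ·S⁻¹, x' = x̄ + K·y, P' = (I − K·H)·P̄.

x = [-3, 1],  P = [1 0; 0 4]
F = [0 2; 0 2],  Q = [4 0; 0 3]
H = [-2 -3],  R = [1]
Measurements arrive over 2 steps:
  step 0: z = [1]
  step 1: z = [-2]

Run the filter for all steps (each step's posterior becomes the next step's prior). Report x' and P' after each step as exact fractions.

step 0: x' = [-20/111, -91/444], P' = [284/111 -182/111; -182/111 515/444]
step 1: x' = [6744/17759, 14387/35518], P' = [45392/17759 -29107/17759; -29107/17759 20596/17759]

step 0: x̄ = F·x = [2, 2]
step 0: P̄ = F·P·Fᵀ + Q = [20 16; 16 19]
step 0: y = z − H·x̄ = [11]
step 0: S = H·P̄·Hᵀ + R = [444]
step 0: K = P̄·Hᵀ·S⁻¹ = [-22/111; -89/444]
step 0: x' = x̄ + K·y = [-20/111, -91/444]
step 0: P' = (I − K·H)·P̄ = [284/111 -182/111; -182/111 515/444]
step 1: x̄ = F·x = [-91/222, -91/222]
step 1: P̄ = F·P·Fᵀ + Q = [959/111 515/111; 515/111 848/111]
step 1: y = z − H·x̄ = [-899/222]
step 1: S = H·P̄·Hᵀ + R = [17759/111]
step 1: K = P̄·Hᵀ·S⁻¹ = [-3463/17759; -3574/17759]
step 1: x' = x̄ + K·y = [6744/17759, 14387/35518]
step 1: P' = (I − K·H)·P̄ = [45392/17759 -29107/17759; -29107/17759 20596/17759]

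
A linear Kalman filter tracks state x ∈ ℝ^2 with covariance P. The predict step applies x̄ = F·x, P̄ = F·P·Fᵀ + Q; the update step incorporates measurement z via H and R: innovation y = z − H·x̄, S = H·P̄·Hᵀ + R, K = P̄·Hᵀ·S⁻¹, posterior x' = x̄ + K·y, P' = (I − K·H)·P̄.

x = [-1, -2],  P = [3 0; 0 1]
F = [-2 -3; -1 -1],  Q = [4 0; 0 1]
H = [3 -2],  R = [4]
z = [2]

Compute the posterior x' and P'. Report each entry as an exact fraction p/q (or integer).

x̄ = F·x = [8, 3]
P̄ = F·P·Fᵀ + Q = [25 9; 9 5]
y = z − H·x̄ = [-16]
S = H·P̄·Hᵀ + R = [141]
K = P̄·Hᵀ·S⁻¹ = [19/47; 17/141]
x' = x̄ + K·y = [72/47, 151/141]
P' = (I − K·H)·P̄ = [92/47 100/47; 100/47 416/141]

x' = [72/47, 151/141]
P' = [92/47 100/47; 100/47 416/141]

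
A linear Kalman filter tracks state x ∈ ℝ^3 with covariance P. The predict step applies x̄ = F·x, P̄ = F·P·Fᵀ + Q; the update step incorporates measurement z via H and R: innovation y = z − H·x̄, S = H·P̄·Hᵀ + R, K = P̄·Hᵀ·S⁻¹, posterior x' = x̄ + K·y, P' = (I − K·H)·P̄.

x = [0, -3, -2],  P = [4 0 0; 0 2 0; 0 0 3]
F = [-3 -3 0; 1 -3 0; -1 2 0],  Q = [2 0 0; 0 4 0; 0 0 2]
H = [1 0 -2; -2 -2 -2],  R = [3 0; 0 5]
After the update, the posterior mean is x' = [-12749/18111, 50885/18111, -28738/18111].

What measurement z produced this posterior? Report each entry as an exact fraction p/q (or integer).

x̄ = F·x = [9, 9, -6]
P̄ = F·P·Fᵀ + Q = [56 6 0; 6 26 -16; 0 -16 14]
S = H·P̄·Hᵀ + R = [115 -132; -132 309]
K = P̄·Hᵀ·S⁻¹ = [312/6037 -6868/18111; 2506/6037 1336/18111; -2708/6037 -3236/18111]
x' − x̄ = [-175748/18111, -112114/18111, 79928/18111] = K·y
y = (KᵀK)⁻¹·Kᵀ·(x' − x̄) = [-19, 23]
z = y + H·x̄ = [-19, 23] + [21, -24] = [2, -1]

z = [2, -1]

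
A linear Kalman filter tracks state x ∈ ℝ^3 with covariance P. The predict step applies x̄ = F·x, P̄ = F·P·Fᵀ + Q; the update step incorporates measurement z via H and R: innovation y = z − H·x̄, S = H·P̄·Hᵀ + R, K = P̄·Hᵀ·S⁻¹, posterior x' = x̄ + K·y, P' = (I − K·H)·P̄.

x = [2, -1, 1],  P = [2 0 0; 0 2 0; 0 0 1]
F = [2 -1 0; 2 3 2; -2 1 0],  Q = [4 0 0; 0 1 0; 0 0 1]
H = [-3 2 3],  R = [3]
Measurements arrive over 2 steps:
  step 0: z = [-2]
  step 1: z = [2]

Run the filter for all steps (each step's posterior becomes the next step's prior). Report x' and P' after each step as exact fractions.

step 0: x' = [21/11, 58/11, -51/22], P' = [538/121 1092/121 -207/121; 1092/121 3126/121 -1959/242; -207/121 -1959/242 1843/484]
step 1: x' = [9809/25974, 1805/962, -9619/51948], P' = [376463/51948 31437/1924 -383989/103896; 31437/1924 86061/1924 -50499/3848; -383989/103896 -50499/3848 1059263/207792]

step 0: x̄ = F·x = [5, 3, -5]
step 0: P̄ = F·P·Fᵀ + Q = [14 2 -10; 2 31 -2; -10 -2 11]
step 0: y = z − H·x̄ = [22]
step 0: S = H·P̄·Hᵀ + R = [484]
step 0: K = P̄·Hᵀ·S⁻¹ = [-17/121; 25/242; 59/484]
step 0: x' = x̄ + K·y = [21/11, 58/11, -51/22]
step 0: P' = (I − K·H)·P̄ = [538/121 1092/121 -207/121; 1092/121 3126/121 -1959/242; -207/121 -1959/242 1843/484]
step 1: x̄ = F·x = [-16/11, 15, 16/11]
step 1: P̄ = F·P·Fᵀ + Q = [1394/121 -157/11 -910/121; -157/11 264 157/11; -910/121 157/11 1031/121]
step 1: y = z − H·x̄ = [-404/11]
step 1: S = H·P̄·Hᵀ + R = [207792/121]
step 1: K = P̄·Hᵀ·S⁻¹ = [-5183/103896; 1375/3848; 9277/207792]
step 1: x' = x̄ + K·y = [9809/25974, 1805/962, -9619/51948]
step 1: P' = (I − K·H)·P̄ = [376463/51948 31437/1924 -383989/103896; 31437/1924 86061/1924 -50499/3848; -383989/103896 -50499/3848 1059263/207792]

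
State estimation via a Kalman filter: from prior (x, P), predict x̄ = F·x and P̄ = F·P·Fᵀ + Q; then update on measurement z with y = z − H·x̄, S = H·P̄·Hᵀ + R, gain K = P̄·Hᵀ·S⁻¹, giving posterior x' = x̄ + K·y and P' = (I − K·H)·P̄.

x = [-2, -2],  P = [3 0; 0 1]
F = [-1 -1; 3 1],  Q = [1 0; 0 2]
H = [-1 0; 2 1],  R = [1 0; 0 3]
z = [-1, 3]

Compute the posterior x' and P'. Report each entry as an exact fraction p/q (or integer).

x' = [3/2, -9/13]
P' = [5/6 -5/3; -5/3 220/39]

x̄ = F·x = [4, -8]
P̄ = F·P·Fᵀ + Q = [5 -10; -10 30]
y = z − H·x̄ = [3, 3]
S = H·P̄·Hᵀ + R = [6 0; 0 13]
K = P̄·Hᵀ·S⁻¹ = [-5/6 0; 5/3 10/13]
x' = x̄ + K·y = [3/2, -9/13]
P' = (I − K·H)·P̄ = [5/6 -5/3; -5/3 220/39]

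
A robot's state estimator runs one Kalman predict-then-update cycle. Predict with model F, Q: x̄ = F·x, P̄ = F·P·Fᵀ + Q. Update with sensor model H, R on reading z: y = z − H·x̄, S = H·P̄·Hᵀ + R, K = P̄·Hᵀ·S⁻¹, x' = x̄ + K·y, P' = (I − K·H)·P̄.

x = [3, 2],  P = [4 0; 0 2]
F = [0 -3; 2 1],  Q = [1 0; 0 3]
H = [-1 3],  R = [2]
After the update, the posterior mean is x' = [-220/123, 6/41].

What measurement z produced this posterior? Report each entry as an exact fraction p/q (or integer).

x̄ = F·x = [-6, 8]
P̄ = F·P·Fᵀ + Q = [19 -6; -6 21]
S = H·P̄·Hᵀ + R = [246]
K = P̄·Hᵀ·S⁻¹ = [-37/246; 23/82]
x' − x̄ = [518/123, -322/41] = K·y
y = (KᵀK)⁻¹·Kᵀ·(x' − x̄) = [-28]
z = y + H·x̄ = [-28] + [30] = [2]

z = [2]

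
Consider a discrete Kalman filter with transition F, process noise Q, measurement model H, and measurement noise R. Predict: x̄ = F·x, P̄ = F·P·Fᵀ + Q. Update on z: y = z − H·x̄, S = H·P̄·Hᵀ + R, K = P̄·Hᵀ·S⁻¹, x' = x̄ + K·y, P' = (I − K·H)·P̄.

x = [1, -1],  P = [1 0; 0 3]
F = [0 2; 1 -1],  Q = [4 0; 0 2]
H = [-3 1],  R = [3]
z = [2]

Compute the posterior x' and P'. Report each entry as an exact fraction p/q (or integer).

x' = [-2/7, 26/21]
P' = [4/7 6/7; 6/7 62/21]

x̄ = F·x = [-2, 2]
P̄ = F·P·Fᵀ + Q = [16 -6; -6 6]
y = z − H·x̄ = [-6]
S = H·P̄·Hᵀ + R = [189]
K = P̄·Hᵀ·S⁻¹ = [-2/7; 8/63]
x' = x̄ + K·y = [-2/7, 26/21]
P' = (I − K·H)·P̄ = [4/7 6/7; 6/7 62/21]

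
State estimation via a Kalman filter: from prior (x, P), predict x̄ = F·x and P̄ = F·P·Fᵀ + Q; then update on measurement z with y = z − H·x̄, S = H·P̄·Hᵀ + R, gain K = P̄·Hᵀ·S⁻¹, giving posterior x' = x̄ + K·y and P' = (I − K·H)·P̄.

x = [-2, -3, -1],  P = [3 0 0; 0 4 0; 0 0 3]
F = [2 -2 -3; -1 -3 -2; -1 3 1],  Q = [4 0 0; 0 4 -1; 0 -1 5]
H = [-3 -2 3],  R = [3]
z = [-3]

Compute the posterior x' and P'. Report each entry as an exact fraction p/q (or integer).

x̄ = F·x = [5, 13, -8]
P̄ = F·P·Fᵀ + Q = [59 36 -39; 36 55 -40; -39 -40 47]
y = z − H·x̄ = [62]
S = H·P̄·Hᵀ + R = [2791]
K = P̄·Hᵀ·S⁻¹ = [-366/2791; -338/2791; 338/2791]
x' = x̄ + K·y = [-8737/2791, 15327/2791, -1372/2791]
P' = (I − K·H)·P̄ = [30713/2791 -23232/2791 14859/2791; -23232/2791 39261/2791 2604/2791; 14859/2791 2604/2791 16933/2791]

x' = [-8737/2791, 15327/2791, -1372/2791]
P' = [30713/2791 -23232/2791 14859/2791; -23232/2791 39261/2791 2604/2791; 14859/2791 2604/2791 16933/2791]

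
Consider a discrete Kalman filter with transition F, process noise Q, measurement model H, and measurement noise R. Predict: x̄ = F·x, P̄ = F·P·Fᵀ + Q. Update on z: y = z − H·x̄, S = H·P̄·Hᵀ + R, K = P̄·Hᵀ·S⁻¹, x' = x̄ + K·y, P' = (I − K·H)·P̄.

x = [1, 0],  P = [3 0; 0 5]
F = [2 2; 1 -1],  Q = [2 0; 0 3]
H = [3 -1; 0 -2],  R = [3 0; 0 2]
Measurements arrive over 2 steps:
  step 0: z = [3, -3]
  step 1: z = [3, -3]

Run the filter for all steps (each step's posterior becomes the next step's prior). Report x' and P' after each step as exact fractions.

step 0: x̄ = F·x = [2, 1]
step 0: P̄ = F·P·Fᵀ + Q = [34 -4; -4 11]
step 0: y = z − H·x̄ = [-2, -1]
step 0: S = H·P̄·Hᵀ + R = [344 46; 46 46]
step 0: K = P̄·Hᵀ·S⁻¹ = [49/149 -531/3427; -1/298 -3255/6854]
step 0: x' = x̄ + K·y = [5131/3427, 10155/6854]
step 0: P' = (I − K·H)·P̄ = [1304/3427 531/3427; 531/3427 3255/6854]
step 1: x̄ = F·x = [20417/3427, 107/6854]
step 1: P̄ = F·P·Fᵀ + Q = [22828/3427 -647/3427; -647/3427 24301/6854]
step 1: y = z − H·x̄ = [-101833/6854, -10174/3427]
step 1: S = H·P̄·Hᵀ + R = [463531/6854 28183/3427; 28183/3427 55456/3427]
step 1: K = P̄·Hᵀ·S⁻¹ = [1108042/3518677 -481008/3518677; -28183/3518677 -1527573/3518677]
step 1: x' = x̄ + K·y = [5928504/3518677, 5008683/3518677]
step 1: P' = (I − K·H)·P̄ = [1268378/3518677 481008/3518677; 481008/3518677 1527573/3518677]

step 0: x' = [5131/3427, 10155/6854], P' = [1304/3427 531/3427; 531/3427 3255/6854]
step 1: x' = [5928504/3518677, 5008683/3518677], P' = [1268378/3518677 481008/3518677; 481008/3518677 1527573/3518677]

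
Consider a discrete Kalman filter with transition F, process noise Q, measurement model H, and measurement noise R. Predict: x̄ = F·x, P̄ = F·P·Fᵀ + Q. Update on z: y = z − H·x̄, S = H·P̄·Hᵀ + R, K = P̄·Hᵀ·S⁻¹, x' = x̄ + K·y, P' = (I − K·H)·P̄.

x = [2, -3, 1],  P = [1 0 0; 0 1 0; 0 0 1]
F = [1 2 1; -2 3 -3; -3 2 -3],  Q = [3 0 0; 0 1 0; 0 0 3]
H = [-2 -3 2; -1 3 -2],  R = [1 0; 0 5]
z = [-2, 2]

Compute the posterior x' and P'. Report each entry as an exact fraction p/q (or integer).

x' = [633/2332, -15775/2332, -25191/2332]
P' = [2721/4664 -2923/4664 -2395/4664; -2923/4664 46249/4664 66225/4664; -2395/4664 66225/4664 97025/4664]

x̄ = F·x = [-3, -16, -15]
P̄ = F·P·Fᵀ + Q = [9 1 -2; 1 23 21; -2 21 25]
y = z − H·x̄ = [-26, 17]
S = H·P̄·Hᵀ + R = [120 -44; -44 55]
K = P̄·Hᵀ·S⁻¹ = [-133/424 -335/1166; -41/424 461/1166; 15/424 351/1166]
x' = x̄ + K·y = [633/2332, -15775/2332, -25191/2332]
P' = (I − K·H)·P̄ = [2721/4664 -2923/4664 -2395/4664; -2923/4664 46249/4664 66225/4664; -2395/4664 66225/4664 97025/4664]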